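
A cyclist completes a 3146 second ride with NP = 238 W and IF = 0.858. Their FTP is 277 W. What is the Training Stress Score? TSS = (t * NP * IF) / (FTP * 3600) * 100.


t * NP * IF = 3146 * 238 * 0.858 = 642425.784
FTP * 3600 = 997200
TSS = (642425.784 / 997200) * 100 = 64.42

64.42 TSS


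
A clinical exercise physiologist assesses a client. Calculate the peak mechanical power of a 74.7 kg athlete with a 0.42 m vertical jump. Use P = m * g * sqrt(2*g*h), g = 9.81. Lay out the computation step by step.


First, sqrt(2gh) = sqrt(2 * 9.81 * 0.42)
= sqrt(8.2404) = 2.87061 m/s
Power = 74.7 * 9.81 * 2.87061 = 2103.6 W

2103.6 W


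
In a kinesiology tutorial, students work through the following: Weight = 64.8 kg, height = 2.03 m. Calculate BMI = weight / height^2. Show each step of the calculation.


height^2 = 2.03^2 = 4.1209
BMI = 64.8 / 4.1209 = 15.72 kg/m^2

15.72 kg/m^2


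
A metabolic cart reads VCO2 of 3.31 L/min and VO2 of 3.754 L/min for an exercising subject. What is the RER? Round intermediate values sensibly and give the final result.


RER = VCO2 / VO2 = 3.31 / 3.754 = 0.8817

0.8817


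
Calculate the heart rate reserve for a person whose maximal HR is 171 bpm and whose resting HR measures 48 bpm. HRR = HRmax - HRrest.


HRmax = 171 bpm
HRrest = 48 bpm
HRR = 171 - 48 = 123 bpm

123 bpm


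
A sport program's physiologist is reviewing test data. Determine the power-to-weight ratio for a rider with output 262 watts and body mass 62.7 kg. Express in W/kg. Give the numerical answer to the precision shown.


P/W = 262 / 62.7 = 4.179 W/kg

4.179 W/kg


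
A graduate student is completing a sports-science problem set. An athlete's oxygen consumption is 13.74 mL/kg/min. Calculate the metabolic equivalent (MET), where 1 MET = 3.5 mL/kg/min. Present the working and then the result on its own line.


MET = VO2 / 3.5
= 13.74 / 3.5
= 3.93 METs

3.93 METs


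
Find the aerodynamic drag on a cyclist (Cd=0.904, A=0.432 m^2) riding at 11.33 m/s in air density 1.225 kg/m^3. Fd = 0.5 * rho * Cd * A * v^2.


Fd = 0.5 * 1.225 * 0.904 * 0.432 * 11.33^2
= 0.5 * 1.225 * 0.904 * 0.432 * 128.3689
= 30.706 N

30.706 N


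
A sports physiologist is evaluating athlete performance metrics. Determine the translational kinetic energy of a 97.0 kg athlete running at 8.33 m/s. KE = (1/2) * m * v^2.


KE = 0.5 * m * v^2
= 0.5 * 97.0 * 8.33^2
= 0.5 * 97.0 * 69.3889
= 3365.36 J

3365.36 J


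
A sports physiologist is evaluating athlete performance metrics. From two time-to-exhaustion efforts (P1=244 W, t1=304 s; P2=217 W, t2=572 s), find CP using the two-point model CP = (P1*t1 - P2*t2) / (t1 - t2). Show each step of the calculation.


Work in trial 1 = 74176 J
Work in trial 2 = 124124 J
Delta work = -49948 J
Delta time = -268 s
CP = -49948 / -268 = 186.37 W

186.37 W


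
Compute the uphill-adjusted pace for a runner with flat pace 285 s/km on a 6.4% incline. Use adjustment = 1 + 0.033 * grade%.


Adjustment factor = 1 + 0.033 * 6.4 = 1.2112
Grade-adjusted pace = 285 * 1.2112 = 345.19 s/km

345.19 s/km


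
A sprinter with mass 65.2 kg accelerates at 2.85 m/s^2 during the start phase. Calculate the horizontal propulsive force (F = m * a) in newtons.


F = m * a
= 65.2 * 2.85
= 185.82 N

185.82 N


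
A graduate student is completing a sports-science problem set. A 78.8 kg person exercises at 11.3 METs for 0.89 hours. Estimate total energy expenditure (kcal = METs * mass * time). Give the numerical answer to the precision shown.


Energy = METs * mass(kg) * time(h)
= 11.3 * 78.8 * 0.89
= 792.49 kcal

792.49 kcal


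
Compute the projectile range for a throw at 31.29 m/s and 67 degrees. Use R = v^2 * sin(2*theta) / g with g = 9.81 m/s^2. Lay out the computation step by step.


Two times the angle = 134 degrees
sin(134) = 0.71934
R = 979.0641 * 0.71934 / 9.81 = 71.792 m

71.792 m


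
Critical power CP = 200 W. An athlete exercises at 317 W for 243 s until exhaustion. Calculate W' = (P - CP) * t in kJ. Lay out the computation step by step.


P - CP = 317 - 200 = 117 W
W' = 117 * 243 = 28431 J
= 28431 / 1000 = 28.431 kJ

28.431 kJ


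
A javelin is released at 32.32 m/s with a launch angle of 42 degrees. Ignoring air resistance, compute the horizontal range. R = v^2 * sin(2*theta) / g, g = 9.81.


Launch speed squared = 1044.5824
sin(2 * 42 deg) = 0.994522
Range = 1044.5824 * 0.994522 / 9.81
= 105.898 m

105.898 m


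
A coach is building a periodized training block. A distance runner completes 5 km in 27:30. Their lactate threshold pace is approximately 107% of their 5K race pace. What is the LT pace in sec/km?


Convert to seconds: 27 min 30 s = 1650 s
Pace per km = 1650 / 5 = 330.0 s/km
LT pace = 330.0 * 1.07 = 353.1 s/km

353.1 s/km


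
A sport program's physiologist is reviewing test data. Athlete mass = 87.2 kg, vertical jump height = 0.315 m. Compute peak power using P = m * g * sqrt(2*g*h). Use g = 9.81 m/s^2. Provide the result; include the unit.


sqrt(2 * 9.81 * 0.315) = sqrt(6.1803) = 2.486021 m/s
P = 87.2 * 9.81 * 2.486021
= 2126.62 W

2126.62 W


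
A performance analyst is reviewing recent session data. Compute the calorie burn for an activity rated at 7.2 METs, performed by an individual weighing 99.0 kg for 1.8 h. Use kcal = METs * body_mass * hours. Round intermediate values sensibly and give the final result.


Product of METs and mass = 7.2 * 99.0 = 712.8
Total kcal = 712.8 * 1.8 = 1283.04 kcal

1283.04 kcal


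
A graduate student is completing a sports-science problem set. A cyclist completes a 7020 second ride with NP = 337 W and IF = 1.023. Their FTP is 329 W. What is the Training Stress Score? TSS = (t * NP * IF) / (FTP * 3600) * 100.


t * NP * IF = 7020 * 337 * 1.023 = 2420152.02
FTP * 3600 = 1184400
TSS = (2420152.02 / 1184400) * 100 = 204.34

204.34 TSS


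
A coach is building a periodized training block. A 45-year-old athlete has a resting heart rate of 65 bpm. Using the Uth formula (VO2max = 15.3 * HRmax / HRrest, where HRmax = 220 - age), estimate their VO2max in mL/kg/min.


HRmax = 220 - 45 = 175 bpm
Ratio = HRmax / HRrest = 175 / 65 = 2.6923
VO2max = 15.3 * 2.6923 = 41.19 mL/kg/min

41.19 mL/kg/min


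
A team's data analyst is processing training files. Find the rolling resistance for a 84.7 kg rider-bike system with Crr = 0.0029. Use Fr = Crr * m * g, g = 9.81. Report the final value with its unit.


m * g = 84.7 * 9.81 = 830.907 N
Fr = 0.0029 * 830.907 = 2.41 N

2.41 N


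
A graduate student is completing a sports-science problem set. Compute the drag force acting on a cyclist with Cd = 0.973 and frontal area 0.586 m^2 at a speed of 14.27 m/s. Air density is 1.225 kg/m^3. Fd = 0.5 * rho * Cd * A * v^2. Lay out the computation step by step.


Step 1: v^2 = 203.6329
Step 2: Fd = 0.5 * 1.225 * 0.973 * 0.586 * 203.6329
= 71.116 N

71.116 N


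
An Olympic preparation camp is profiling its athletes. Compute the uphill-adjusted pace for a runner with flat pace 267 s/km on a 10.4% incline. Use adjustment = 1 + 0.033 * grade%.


Adjustment factor = 1 + 0.033 * 10.4 = 1.3432
Grade-adjusted pace = 267 * 1.3432 = 358.63 s/km

358.63 s/km


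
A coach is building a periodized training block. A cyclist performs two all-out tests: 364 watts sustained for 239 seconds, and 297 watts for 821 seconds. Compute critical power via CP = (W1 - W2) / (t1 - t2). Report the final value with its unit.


W1 = P1 * t1 = 364 * 239 = 86996 J
W2 = P2 * t2 = 297 * 821 = 243837 J
CP = (86996 - 243837) / (239 - 821)
= 269.49 W

269.49 W


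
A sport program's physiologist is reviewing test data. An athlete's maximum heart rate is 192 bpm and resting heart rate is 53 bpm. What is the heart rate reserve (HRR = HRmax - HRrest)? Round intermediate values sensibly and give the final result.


HRR = HRmax - HRrest
= 192 - 53
= 139 bpm

139 bpm


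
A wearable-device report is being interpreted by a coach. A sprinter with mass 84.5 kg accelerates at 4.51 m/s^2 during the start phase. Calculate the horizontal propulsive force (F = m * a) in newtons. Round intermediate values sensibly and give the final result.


F = m * a
= 84.5 * 4.51
= 381.1 N

381.1 N


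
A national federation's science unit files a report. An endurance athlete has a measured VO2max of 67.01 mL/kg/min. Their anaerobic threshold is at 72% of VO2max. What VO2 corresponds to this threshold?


Anaerobic threshold VO2 = VO2max * 72%
= 67.01 * 0.72
= 48.25 mL/kg/min

48.25 mL/kg/min


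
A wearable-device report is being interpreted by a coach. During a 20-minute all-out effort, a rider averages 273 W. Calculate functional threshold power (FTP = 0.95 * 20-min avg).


FTP = 0.95 * 273
= 259.35 W

259.35 W


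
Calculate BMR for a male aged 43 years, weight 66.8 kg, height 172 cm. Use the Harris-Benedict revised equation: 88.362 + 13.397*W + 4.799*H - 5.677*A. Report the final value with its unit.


Substituting values:
W term = 13.397 * 66.8 = 894.9196
H term = 4.799 * 172 = 825.428
A term = 5.677 * 43 = 244.111
BMR = 1564.6 kcal/day

1564.6 kcal/day


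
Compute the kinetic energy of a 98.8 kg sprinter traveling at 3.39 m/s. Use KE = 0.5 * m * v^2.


Velocity squared = 11.4921
KE = 0.5 * 98.8 * 11.4921 = 567.71 J

567.71 J


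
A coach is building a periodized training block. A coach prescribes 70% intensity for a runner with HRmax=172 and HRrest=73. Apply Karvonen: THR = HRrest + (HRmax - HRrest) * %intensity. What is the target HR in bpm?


Heart rate reserve = 172 - 73 = 99
Intensity fraction = 70 / 100 = 0.7
THR = 73 + 99 * 0.7 = 142.3 bpm

142.3 bpm


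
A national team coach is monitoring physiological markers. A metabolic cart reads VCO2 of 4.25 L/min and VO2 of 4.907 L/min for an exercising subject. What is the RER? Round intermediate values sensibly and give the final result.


RER = VCO2 / VO2 = 4.25 / 4.907 = 0.8661

0.8661


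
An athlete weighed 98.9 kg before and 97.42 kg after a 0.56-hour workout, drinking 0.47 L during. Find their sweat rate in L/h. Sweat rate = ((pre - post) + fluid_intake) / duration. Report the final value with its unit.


Body mass change = 1.48 kg
Total sweat loss = 1.48 + 0.47 = 1.95 L
Rate = 1.95 / 0.56 = 3.482 L/h

3.482 L/h


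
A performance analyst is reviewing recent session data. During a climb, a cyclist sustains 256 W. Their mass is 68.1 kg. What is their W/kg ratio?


Power-to-weight = 256 W / 68.1 kg
= 3.759 W/kg

3.759 W/kg


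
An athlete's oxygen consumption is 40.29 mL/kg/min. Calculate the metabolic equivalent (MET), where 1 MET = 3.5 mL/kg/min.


MET = VO2 / 3.5
= 40.29 / 3.5
= 11.51 METs

11.51 METs


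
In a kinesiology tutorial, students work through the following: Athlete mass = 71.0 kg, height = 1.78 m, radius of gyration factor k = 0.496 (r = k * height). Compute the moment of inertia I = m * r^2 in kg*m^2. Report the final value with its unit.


r = k * height = 0.496 * 1.78 = 0.88288 m
r^2 = 0.88288^2 = 0.779477
I = 71.0 * 0.779477 = 55.343 kg*m^2

55.343 kg*m^2


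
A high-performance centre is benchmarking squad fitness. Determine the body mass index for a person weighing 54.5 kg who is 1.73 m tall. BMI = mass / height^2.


BMI = mass / height^2
= 54.5 / 1.73^2
= 54.5 / 2.9929
= 18.21 kg/m^2

18.21 kg/m^2


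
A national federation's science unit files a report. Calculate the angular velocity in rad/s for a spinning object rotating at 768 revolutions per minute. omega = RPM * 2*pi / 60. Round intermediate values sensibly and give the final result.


omega = RPM * 2*pi / 60
= 768 * 6.28318531 / 60
= 80.425 rad/s

80.425 rad/s


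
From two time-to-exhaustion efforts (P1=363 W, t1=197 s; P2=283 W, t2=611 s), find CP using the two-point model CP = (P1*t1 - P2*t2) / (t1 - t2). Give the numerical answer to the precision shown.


Work in trial 1 = 71511 J
Work in trial 2 = 172913 J
Delta work = -101402 J
Delta time = -414 s
CP = -101402 / -414 = 244.93 W

244.93 W


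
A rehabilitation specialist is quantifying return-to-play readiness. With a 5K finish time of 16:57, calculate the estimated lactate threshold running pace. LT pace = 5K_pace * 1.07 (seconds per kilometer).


Race duration = 1017 s for 5 km
Average pace = 1017 / 5 = 203.4 s/km
LT pace = 203.4 * 1.07
= 217.64 s/km

217.64 s/km


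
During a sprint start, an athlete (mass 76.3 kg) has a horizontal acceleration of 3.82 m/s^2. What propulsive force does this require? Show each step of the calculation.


Propulsive force = mass * acceleration
= 76.3 kg * 3.82 m/s^2
= 291.47 N

291.47 N


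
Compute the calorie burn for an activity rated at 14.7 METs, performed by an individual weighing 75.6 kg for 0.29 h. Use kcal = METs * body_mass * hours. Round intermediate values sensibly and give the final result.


Product of METs and mass = 14.7 * 75.6 = 1111.32
Total kcal = 1111.32 * 0.29 = 322.28 kcal

322.28 kcal


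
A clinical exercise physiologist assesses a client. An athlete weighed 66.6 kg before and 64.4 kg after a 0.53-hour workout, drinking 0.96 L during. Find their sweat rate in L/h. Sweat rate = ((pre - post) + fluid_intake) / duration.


Body mass change = 2.2 kg
Total sweat loss = 2.2 + 0.96 = 3.16 L
Rate = 3.16 / 0.53 = 5.962 L/h

5.962 L/h


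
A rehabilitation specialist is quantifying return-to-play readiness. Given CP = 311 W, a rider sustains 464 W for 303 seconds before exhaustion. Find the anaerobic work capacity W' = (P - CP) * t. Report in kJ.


Excess power = 464 - 311 = 153 W
Work above CP = 153 * 303 = 46359 J
W' = 46.359 kJ

46.359 kJ


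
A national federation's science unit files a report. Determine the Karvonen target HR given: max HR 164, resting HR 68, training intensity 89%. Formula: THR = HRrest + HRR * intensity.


HRR = HRmax - HRrest = 164 - 68 = 96
THR = 68 + 96 * 0.89
= 153.44 bpm

153.44 bpm


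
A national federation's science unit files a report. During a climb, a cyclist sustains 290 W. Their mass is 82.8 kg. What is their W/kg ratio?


Power-to-weight = 290 W / 82.8 kg
= 3.502 W/kg

3.502 W/kg


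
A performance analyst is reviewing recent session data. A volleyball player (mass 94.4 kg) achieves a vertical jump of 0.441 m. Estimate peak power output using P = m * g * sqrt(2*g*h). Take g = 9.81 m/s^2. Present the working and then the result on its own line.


2 * g * h = 2 * 9.81 * 0.441 = 8.65242
sqrt(8.65242) = 2.9415 m/s
P = 94.4 * 9.81 * 2.9415 = 2724.02 W

2724.02 W


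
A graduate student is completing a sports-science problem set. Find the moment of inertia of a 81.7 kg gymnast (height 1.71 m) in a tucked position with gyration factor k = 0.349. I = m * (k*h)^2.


Radius of gyration = 0.349 * 1.71 = 0.59679 m
I = 81.7 * 0.59679^2
= 81.7 * 0.356158
= 29.098 kg*m^2

29.098 kg*m^2


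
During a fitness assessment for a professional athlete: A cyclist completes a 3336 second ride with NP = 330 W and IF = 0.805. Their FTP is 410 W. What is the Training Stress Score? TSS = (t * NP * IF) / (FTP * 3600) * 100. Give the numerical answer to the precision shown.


t * NP * IF = 3336 * 330 * 0.805 = 886208.4
FTP * 3600 = 1476000
TSS = (886208.4 / 1476000) * 100 = 60.04

60.04 TSS


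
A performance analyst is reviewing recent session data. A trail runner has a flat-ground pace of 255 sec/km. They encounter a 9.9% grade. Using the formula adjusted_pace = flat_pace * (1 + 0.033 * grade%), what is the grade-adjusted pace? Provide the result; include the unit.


Grade factor = 1 + 0.033 * 9.9 = 1.3267
Adjusted = 255 * 1.3267 = 338.31 sec/km

338.31 s/km


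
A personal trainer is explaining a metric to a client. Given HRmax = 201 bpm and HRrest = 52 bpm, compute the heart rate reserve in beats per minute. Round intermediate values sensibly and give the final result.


Heart rate reserve = maximum HR minus resting HR
HRR = 201 - 52 = 149 bpm

149 bpm


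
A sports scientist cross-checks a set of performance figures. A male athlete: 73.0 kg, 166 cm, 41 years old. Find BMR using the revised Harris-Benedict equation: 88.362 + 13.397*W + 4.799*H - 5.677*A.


Intercept = 88.362
Weight contribution = 13.397 * 73.0 = 977.981
Height contribution = 4.799 * 166 = 796.634
Age contribution = 5.677 * 41 = 232.757
BMR = 88.362 + 977.981 + 796.634 - 232.757
= 1630.22 kcal/day

1630.22 kcal/day


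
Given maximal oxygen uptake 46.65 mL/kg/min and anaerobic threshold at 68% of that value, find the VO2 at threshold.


Percentage as decimal = 0.68
VO2 at AT = 46.65 * 0.68 = 31.72 mL/kg/min

31.72 mL/kg/min


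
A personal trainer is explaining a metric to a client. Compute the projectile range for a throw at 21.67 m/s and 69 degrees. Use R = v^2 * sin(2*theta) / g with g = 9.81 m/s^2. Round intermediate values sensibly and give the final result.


Two times the angle = 138 degrees
sin(138) = 0.669131
R = 469.5889 * 0.669131 / 9.81 = 32.03 m

32.03 m


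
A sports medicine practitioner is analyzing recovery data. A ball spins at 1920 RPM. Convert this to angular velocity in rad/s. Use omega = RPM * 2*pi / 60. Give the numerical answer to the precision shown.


omega = 1920 * 2 * pi / 60
= 1920 * 6.28318531 / 60
= 12063.716 / 60
= 201.062 rad/s

201.062 rad/s


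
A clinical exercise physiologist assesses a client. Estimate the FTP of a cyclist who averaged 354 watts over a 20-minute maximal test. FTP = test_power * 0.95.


FTP = 354 * 0.95 = 336.3 W

336.3 W


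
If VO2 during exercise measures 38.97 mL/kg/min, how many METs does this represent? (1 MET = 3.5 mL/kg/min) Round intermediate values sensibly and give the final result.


METs = VO2 / 3.5 = 38.97 / 3.5 = 11.13

11.13 METs


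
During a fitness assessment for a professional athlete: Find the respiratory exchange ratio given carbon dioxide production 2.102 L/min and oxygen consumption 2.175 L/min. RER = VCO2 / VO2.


VCO2 = 2.102 L/min
VO2 = 2.175 L/min
RER = 2.102 / 2.175 = 0.9664

0.9664


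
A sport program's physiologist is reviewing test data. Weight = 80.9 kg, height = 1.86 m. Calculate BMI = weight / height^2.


height^2 = 1.86^2 = 3.4596
BMI = 80.9 / 3.4596 = 23.38 kg/m^2

23.38 kg/m^2


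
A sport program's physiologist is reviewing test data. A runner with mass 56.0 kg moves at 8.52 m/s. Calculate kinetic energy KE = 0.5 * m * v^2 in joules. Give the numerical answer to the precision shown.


v^2 = 8.52^2 = 72.5904
KE = 0.5 * 56.0 * 72.5904
= 2032.53 J

2032.53 J


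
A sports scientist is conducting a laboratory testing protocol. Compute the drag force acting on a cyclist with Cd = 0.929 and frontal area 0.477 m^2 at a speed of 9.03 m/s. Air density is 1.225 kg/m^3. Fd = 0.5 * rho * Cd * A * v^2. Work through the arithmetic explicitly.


Step 1: v^2 = 81.5409
Step 2: Fd = 0.5 * 1.225 * 0.929 * 0.477 * 81.5409
= 22.132 N

22.132 N


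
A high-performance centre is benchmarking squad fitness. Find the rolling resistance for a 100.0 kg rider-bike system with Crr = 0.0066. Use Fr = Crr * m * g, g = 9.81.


m * g = 100.0 * 9.81 = 981.0 N
Fr = 0.0066 * 981.0 = 6.475 N

6.475 N


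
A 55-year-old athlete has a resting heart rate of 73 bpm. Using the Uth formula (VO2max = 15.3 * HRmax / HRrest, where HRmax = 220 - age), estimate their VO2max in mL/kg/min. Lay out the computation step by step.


HRmax = 220 - 55 = 165 bpm
Ratio = HRmax / HRrest = 165 / 73 = 2.2603
VO2max = 15.3 * 2.2603 = 34.58 mL/kg/min

34.58 mL/kg/min


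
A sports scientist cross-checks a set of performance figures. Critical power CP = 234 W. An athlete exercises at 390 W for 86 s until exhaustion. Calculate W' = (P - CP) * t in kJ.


P - CP = 390 - 234 = 156 W
W' = 156 * 86 = 13416 J
= 13416 / 1000 = 13.416 kJ

13.416 kJ


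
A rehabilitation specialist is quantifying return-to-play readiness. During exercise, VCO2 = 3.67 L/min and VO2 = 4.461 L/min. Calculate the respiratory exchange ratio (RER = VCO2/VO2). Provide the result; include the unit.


RER = VCO2 / VO2
= 3.67 / 4.461
= 0.8227

0.8227


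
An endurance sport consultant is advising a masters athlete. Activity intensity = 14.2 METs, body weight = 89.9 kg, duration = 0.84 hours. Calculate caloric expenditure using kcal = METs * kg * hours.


kcal = 14.2 * 89.9 * 0.84
= 1276.58 * 0.84
= 1072.33 kcal

1072.33 kcal


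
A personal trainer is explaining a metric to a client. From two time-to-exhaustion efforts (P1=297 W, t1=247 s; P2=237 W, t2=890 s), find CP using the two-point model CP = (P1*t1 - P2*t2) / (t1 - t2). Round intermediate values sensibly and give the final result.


Work in trial 1 = 73359 J
Work in trial 2 = 210930 J
Delta work = -137571 J
Delta time = -643 s
CP = -137571 / -643 = 213.95 W

213.95 W


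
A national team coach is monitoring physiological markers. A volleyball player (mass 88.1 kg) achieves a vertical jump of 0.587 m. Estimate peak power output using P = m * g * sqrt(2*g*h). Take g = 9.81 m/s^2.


2 * g * h = 2 * 9.81 * 0.587 = 11.51694
sqrt(11.51694) = 3.393662 m/s
P = 88.1 * 9.81 * 3.393662 = 2933.01 W

2933.01 W


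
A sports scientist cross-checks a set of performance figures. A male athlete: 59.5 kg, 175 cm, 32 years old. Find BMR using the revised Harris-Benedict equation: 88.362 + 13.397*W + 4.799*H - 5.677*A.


Intercept = 88.362
Weight contribution = 13.397 * 59.5 = 797.1215
Height contribution = 4.799 * 175 = 839.825
Age contribution = 5.677 * 32 = 181.664
BMR = 88.362 + 797.1215 + 839.825 - 181.664
= 1543.64 kcal/day

1543.64 kcal/day


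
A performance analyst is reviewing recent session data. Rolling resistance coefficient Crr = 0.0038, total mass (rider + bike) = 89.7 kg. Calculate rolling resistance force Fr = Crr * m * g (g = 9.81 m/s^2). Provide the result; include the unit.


Fr = Crr * m * g
= 0.0038 * 89.7 * 9.81
= 3.344 N

3.344 N


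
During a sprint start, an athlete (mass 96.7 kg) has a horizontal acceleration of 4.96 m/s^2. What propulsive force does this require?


Propulsive force = mass * acceleration
= 96.7 kg * 4.96 m/s^2
= 479.63 N

479.63 N


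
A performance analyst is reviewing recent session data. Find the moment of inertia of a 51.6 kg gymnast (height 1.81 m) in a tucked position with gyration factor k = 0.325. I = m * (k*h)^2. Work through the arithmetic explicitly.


Radius of gyration = 0.325 * 1.81 = 0.58825 m
I = 51.6 * 0.58825^2
= 51.6 * 0.346038
= 17.856 kg*m^2

17.856 kg*m^2


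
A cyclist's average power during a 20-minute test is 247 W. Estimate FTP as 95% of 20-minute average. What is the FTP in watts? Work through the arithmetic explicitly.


FTP = 20-min power * 0.95
= 247 * 0.95
= 234.65 W

234.65 W


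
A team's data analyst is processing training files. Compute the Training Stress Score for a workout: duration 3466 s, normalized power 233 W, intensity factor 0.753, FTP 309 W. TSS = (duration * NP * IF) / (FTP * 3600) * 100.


Product = 3466 * 233 * 0.753 = 608106.234
Base = 309 * 3600 = 1112400
TSS = 608106.234 / 1112400 * 100 = 54.67

54.67 TSS


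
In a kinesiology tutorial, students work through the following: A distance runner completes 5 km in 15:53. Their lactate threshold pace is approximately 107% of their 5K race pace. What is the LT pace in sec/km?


Convert to seconds: 15 min 53 s = 953 s
Pace per km = 953 / 5 = 190.6 s/km
LT pace = 190.6 * 1.07 = 203.94 s/km

203.94 s/km


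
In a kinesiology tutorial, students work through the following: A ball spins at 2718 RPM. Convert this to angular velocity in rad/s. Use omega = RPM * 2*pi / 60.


omega = 2718 * 2 * pi / 60
= 2718 * 6.28318531 / 60
= 17077.698 / 60
= 284.628 rad/s

284.628 rad/s


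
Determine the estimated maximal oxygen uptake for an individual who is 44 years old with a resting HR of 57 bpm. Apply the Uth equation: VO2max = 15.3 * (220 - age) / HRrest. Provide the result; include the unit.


HRmax = 220 - 44 = 176
VO2max = 15.3 * (176 / 57)
= 15.3 * 3.0877
= 47.24 mL/kg/min

47.24 mL/kg/min


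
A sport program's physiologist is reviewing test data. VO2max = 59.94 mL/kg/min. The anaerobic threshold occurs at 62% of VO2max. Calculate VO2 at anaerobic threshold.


AT fraction = 62 / 100 = 0.62
AT VO2 = 59.94 * 0.62
= 37.16 mL/kg/min

37.16 mL/kg/min


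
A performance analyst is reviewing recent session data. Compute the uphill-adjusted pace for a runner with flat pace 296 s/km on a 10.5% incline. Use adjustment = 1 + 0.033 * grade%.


Adjustment factor = 1 + 0.033 * 10.5 = 1.3465
Grade-adjusted pace = 296 * 1.3465 = 398.56 s/km

398.56 s/km


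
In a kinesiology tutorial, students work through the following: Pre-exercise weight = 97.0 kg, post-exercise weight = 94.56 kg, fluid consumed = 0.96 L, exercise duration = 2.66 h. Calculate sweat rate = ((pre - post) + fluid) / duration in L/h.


Weight loss = 97.0 - 94.56 = 2.44 kg (approx L)
Total sweat = 2.44 + 0.96 = 3.4 L
Sweat rate = 3.4 / 2.66 = 1.278 L/h

1.278 L/h


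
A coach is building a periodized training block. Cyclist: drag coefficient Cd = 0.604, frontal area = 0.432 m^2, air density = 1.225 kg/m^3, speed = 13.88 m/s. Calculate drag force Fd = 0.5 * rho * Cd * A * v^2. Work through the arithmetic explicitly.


v^2 = 13.88^2 = 192.6544
Fd = 0.5 * 1.225 * 0.604 * 0.432 * 192.6544
= 30.79 N

30.79 N


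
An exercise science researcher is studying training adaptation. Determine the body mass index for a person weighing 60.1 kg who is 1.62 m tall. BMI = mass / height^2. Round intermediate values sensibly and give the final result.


BMI = mass / height^2
= 60.1 / 1.62^2
= 60.1 / 2.6244
= 22.9 kg/m^2

22.9 kg/m^2


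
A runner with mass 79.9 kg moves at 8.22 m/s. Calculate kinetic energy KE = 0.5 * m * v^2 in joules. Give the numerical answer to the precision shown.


v^2 = 8.22^2 = 67.5684
KE = 0.5 * 79.9 * 67.5684
= 2699.36 J

2699.36 J


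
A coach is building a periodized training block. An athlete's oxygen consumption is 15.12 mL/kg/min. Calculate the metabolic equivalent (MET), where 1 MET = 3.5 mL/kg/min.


MET = VO2 / 3.5
= 15.12 / 3.5
= 4.32 METs

4.32 METs


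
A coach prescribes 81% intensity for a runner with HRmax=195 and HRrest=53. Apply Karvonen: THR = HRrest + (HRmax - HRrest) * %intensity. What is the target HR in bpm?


Heart rate reserve = 195 - 53 = 142
Intensity fraction = 81 / 100 = 0.81
THR = 53 + 142 * 0.81 = 168.02 bpm

168.02 bpm


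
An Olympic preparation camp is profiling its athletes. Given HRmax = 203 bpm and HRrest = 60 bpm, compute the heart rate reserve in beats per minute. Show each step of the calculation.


Heart rate reserve = maximum HR minus resting HR
HRR = 203 - 60 = 143 bpm

143 bpm


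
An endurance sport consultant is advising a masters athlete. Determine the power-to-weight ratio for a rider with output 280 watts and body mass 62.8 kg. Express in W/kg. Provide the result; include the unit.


P/W = 280 / 62.8 = 4.459 W/kg

4.459 W/kg


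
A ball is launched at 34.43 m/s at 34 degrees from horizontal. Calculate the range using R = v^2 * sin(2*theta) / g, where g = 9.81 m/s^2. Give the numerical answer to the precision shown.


sin(2 * 34) = sin(68) = 0.927184
v^2 = 34.43^2 = 1185.4249
R = 1185.4249 * 0.927184 / 9.81
= 112.039 m

112.039 m


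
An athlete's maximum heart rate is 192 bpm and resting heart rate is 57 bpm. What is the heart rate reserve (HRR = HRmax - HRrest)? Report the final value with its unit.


HRR = HRmax - HRrest
= 192 - 57
= 135 bpm

135 bpm


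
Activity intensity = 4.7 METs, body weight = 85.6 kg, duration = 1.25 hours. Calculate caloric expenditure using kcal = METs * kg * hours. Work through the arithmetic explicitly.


kcal = 4.7 * 85.6 * 1.25
= 402.32 * 1.25
= 502.9 kcal

502.9 kcal


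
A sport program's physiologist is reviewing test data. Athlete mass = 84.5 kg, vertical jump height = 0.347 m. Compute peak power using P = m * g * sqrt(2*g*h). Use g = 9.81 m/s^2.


sqrt(2 * 9.81 * 0.347) = sqrt(6.80814) = 2.609241 m/s
P = 84.5 * 9.81 * 2.609241
= 2162.92 W

2162.92 W


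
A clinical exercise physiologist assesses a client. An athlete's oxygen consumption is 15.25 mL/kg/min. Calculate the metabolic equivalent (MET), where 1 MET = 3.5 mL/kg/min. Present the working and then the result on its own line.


MET = VO2 / 3.5
= 15.25 / 3.5
= 4.36 METs

4.36 METs


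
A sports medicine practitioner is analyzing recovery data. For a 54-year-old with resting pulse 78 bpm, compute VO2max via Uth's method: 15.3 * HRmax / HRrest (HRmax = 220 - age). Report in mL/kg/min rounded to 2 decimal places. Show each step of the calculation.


Step 1: HRmax = 220 - 54 = 166 bpm
Step 2: Ratio = 166 / 78 = 2.1282
Step 3: VO2max = 15.3 * 2.1282 = 32.56 mL/kg/min

32.56 mL/kg/min


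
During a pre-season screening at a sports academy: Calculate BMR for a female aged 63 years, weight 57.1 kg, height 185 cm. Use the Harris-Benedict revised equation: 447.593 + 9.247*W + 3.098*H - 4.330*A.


Substituting values:
W term = 9.247 * 57.1 = 528.0037
H term = 3.098 * 185 = 573.13
A term = 4.330 * 63 = 272.79
BMR = 1275.94 kcal/day

1275.94 kcal/day


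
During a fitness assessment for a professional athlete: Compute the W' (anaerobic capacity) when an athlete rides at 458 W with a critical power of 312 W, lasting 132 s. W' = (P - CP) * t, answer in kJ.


Above-CP power = 146 W
Duration = 132 s
W' = 146 * 132 = 19272 J
Convert: 19272 / 1000 = 19.272 kJ

19.272 kJ


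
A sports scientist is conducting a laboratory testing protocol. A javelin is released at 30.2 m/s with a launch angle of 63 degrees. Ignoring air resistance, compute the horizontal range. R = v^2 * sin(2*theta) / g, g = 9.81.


Launch speed squared = 912.04
sin(2 * 63 deg) = 0.809017
Range = 912.04 * 0.809017 / 9.81
= 75.215 m

75.215 m


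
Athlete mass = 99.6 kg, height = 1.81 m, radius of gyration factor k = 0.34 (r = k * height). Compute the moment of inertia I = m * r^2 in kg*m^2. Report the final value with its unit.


r = k * height = 0.34 * 1.81 = 0.6154 m
r^2 = 0.6154^2 = 0.378717
I = 99.6 * 0.378717 = 37.72 kg*m^2

37.72 kg*m^2


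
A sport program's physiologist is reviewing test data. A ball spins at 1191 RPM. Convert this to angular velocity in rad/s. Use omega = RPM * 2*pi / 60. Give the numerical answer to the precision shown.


omega = 1191 * 2 * pi / 60
= 1191 * 6.28318531 / 60
= 7483.274 / 60
= 124.721 rad/s

124.721 rad/s


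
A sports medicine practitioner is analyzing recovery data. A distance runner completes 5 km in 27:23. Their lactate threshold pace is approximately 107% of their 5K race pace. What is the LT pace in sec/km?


Convert to seconds: 27 min 23 s = 1643 s
Pace per km = 1643 / 5 = 328.6 s/km
LT pace = 328.6 * 1.07 = 351.6 s/km

351.6 s/km


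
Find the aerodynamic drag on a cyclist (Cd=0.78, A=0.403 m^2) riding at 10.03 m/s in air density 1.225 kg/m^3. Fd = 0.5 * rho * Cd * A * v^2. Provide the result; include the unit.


Fd = 0.5 * 1.225 * 0.78 * 0.403 * 10.03^2
= 0.5 * 1.225 * 0.78 * 0.403 * 100.6009
= 19.369 N

19.369 N


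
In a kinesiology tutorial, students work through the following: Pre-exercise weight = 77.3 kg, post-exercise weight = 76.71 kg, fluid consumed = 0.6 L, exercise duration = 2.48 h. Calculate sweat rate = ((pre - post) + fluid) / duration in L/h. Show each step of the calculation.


Weight loss = 77.3 - 76.71 = 0.59 kg (approx L)
Total sweat = 0.59 + 0.6 = 1.19 L
Sweat rate = 1.19 / 2.48 = 0.48 L/h

0.48 L/h


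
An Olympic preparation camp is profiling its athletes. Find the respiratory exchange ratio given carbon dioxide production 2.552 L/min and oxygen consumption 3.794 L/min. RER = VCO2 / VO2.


VCO2 = 2.552 L/min
VO2 = 3.794 L/min
RER = 2.552 / 3.794 = 0.6726

0.6726


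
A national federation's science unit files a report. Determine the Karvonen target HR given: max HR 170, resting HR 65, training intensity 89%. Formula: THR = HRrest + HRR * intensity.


HRR = HRmax - HRrest = 170 - 65 = 105
THR = 65 + 105 * 0.89
= 158.45 bpm

158.45 bpm


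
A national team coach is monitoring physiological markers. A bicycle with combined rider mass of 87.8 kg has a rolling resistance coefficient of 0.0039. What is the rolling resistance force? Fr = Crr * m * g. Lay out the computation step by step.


Fr = 0.0039 * 87.8 * 9.81
= 0.34242 * 9.81
= 3.359 N

3.359 N


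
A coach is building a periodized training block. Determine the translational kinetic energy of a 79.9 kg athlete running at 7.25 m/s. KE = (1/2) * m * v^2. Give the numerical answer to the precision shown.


KE = 0.5 * m * v^2
= 0.5 * 79.9 * 7.25^2
= 0.5 * 79.9 * 52.5625
= 2099.87 J

2099.87 J


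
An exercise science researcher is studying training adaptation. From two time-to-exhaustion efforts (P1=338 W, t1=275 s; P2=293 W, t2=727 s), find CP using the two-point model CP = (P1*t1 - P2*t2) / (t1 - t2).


Work in trial 1 = 92950 J
Work in trial 2 = 213011 J
Delta work = -120061 J
Delta time = -452 s
CP = -120061 / -452 = 265.62 W

265.62 W


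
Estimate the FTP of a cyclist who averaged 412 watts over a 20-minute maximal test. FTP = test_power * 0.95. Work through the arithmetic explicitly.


FTP = 412 * 0.95 = 391.4 W

391.4 W


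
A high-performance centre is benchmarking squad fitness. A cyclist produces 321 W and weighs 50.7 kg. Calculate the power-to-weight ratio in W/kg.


P/W = power / mass
= 321 / 50.7
= 6.331 W/kg

6.331 W/kg


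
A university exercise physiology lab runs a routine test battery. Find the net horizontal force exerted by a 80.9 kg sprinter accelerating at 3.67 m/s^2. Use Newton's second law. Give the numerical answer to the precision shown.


Newton's second law: F = m * a
F = 80.9 * 3.67 = 296.9 N

296.9 N


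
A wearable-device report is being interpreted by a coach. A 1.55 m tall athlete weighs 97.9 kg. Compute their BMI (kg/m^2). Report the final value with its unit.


height^2 = 2.4025 m^2
BMI = 97.9 / 2.4025 = 40.75 kg/m^2

40.75 kg/m^2


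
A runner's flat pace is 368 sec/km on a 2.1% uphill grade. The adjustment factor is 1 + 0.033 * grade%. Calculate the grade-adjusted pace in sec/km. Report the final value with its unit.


Factor = 1 + 0.033 * 2.1 = 1.0693
Adjusted pace = 368 * 1.0693
= 393.5 sec/km

393.5 s/km


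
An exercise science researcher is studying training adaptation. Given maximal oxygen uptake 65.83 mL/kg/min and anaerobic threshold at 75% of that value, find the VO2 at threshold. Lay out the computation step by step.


Percentage as decimal = 0.75
VO2 at AT = 65.83 * 0.75 = 49.37 mL/kg/min

49.37 mL/kg/min


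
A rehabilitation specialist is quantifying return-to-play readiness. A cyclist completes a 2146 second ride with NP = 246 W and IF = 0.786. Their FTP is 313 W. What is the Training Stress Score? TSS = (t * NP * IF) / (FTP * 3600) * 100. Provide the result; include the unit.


t * NP * IF = 2146 * 246 * 0.786 = 414941.976
FTP * 3600 = 1126800
TSS = (414941.976 / 1126800) * 100 = 36.82

36.82 TSS


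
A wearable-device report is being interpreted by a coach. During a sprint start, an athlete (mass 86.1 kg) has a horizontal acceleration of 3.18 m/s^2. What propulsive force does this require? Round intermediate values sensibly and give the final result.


Propulsive force = mass * acceleration
= 86.1 kg * 3.18 m/s^2
= 273.8 N

273.8 N


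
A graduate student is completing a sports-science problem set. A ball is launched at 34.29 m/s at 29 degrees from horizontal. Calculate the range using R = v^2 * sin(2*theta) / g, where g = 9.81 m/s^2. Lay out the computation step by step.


sin(2 * 29) = sin(58) = 0.848048
v^2 = 34.29^2 = 1175.8041
R = 1175.8041 * 0.848048 / 9.81
= 101.645 m

101.645 m


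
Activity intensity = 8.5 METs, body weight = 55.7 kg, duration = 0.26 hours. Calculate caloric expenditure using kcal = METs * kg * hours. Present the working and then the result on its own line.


kcal = 8.5 * 55.7 * 0.26
= 473.45 * 0.26
= 123.1 kcal

123.1 kcal


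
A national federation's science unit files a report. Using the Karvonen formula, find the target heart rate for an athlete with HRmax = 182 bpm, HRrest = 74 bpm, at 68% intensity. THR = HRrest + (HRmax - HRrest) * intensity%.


HRR = 182 - 74 = 108
THR = 74 + 108 * 0.68
= 74 + 73.44
= 147.44 bpm

147.44 bpm


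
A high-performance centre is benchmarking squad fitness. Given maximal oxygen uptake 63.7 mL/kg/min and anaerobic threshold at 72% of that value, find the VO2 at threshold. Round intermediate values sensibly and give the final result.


Percentage as decimal = 0.72
VO2 at AT = 63.7 * 0.72 = 45.86 mL/kg/min

45.86 mL/kg/min


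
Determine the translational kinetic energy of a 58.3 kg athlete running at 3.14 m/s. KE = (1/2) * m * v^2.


KE = 0.5 * m * v^2
= 0.5 * 58.3 * 3.14^2
= 0.5 * 58.3 * 9.8596
= 287.41 J

287.41 J


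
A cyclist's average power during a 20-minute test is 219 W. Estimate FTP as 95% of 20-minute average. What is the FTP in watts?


FTP = 20-min power * 0.95
= 219 * 0.95
= 208.05 W

208.05 W


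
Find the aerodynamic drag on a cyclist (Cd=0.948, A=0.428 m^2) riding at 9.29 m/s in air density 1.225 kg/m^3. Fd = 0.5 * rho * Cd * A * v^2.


Fd = 0.5 * 1.225 * 0.948 * 0.428 * 9.29^2
= 0.5 * 1.225 * 0.948 * 0.428 * 86.3041
= 21.448 N

21.448 N


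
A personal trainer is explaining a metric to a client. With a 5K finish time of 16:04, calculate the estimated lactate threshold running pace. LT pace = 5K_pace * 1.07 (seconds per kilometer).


Race duration = 964 s for 5 km
Average pace = 964 / 5 = 192.8 s/km
LT pace = 192.8 * 1.07
= 206.3 s/km

206.3 s/km


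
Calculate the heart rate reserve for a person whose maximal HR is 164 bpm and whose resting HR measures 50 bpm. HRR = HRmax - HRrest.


HRmax = 164 bpm
HRrest = 50 bpm
HRR = 164 - 50 = 114 bpm

114 bpm


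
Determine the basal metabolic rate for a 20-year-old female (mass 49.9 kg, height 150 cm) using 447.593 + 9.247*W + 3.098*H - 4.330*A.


BMR = 447.593 + 9.247*49.9 + 3.098*150 - 4.330*20
= 1287.12 kcal/day

1287.12 kcal/day


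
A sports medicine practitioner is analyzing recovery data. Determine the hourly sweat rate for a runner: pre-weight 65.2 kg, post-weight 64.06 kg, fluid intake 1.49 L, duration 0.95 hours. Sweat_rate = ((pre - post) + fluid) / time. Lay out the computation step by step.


Mass lost = 65.2 - 64.06 = 1.14 kg
Add fluid consumed: 1.14 + 1.49 = 2.63 L total sweat
Sweat rate = 2.63 / 0.95 = 2.768 L/h

2.768 L/h


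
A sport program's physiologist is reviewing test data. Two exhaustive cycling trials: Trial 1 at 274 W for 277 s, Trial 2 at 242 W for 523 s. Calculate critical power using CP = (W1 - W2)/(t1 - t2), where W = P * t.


W1 = 274 * 277 = 75898 J
W2 = 242 * 523 = 126566 J
CP = (75898 - 126566) / (277 - 523)
= -50668 / -246
= 205.97 W

205.97 W


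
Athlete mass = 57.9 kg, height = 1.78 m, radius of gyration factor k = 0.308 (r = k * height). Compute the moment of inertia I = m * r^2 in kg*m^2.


r = k * height = 0.308 * 1.78 = 0.54824 m
r^2 = 0.54824^2 = 0.300567
I = 57.9 * 0.300567 = 17.403 kg*m^2

17.403 kg*m^2


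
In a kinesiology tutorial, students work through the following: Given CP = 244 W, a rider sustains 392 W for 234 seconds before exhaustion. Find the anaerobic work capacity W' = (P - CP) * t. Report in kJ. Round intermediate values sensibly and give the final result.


Excess power = 392 - 244 = 148 W
Work above CP = 148 * 234 = 34632 J
W' = 34.632 kJ

34.632 kJ


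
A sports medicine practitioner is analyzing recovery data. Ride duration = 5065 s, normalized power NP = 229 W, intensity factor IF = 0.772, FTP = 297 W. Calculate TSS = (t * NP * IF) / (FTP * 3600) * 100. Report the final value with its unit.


Numerator = 5065 * 229 * 0.772 = 895431.22
Denominator = 297 * 3600 = 1069200
TSS = 895431.22 / 1069200 * 100
= 83.75

83.75 TSS


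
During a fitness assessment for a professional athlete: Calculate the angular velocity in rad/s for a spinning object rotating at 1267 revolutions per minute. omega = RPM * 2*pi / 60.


omega = RPM * 2*pi / 60
= 1267 * 6.28318531 / 60
= 132.68 rad/s

132.68 rad/s
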